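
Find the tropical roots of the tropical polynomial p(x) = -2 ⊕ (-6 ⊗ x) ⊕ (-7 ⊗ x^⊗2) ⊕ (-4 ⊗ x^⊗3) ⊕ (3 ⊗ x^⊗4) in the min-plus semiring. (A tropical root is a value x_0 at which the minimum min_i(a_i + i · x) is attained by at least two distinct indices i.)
Roots: {-7, -3, 1, 4}

Each tropical root is a break point of the lower envelope of the lines y = a_i + i · x (there are 5 lines, with slopes 0, 1, ..., 4). Only the lines that attain the minimum somewhere contribute to roots; other lines are dominated. Here the surviving (envelope) indices are i = 4, i = 3, i = 2, i = 1, i = 0.
Intersections between consecutive envelope lines give the roots: for adjacent envelope indices i < j the intersection is x = (a_i − a_j) / (j − i). Reading off the sorted break points: {-7, -3, 1, 4}.
Verification: at each break x_0, at least two indices attain the minimum of min_i(a_i + i · x_0).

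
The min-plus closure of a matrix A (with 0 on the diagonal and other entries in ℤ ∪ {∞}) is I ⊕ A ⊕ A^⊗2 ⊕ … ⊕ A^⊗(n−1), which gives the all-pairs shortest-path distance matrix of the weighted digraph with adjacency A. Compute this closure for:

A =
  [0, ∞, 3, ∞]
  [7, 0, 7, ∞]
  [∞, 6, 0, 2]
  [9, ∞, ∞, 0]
Closure =
  [0, 9, 3, 5]
  [7, 0, 7, 9]
  [11, 6, 0, 2]
  [9, 18, 12, 0]

This is the Floyd-Warshall all-pairs shortest-path computation. For each intermediate vertex k = 0, 1, …, 3, update dist[i][j] ← min(dist[i][j], dist[i][k] + dist[k][j]). The final matrix gives, for each (i, j), the minimum total weight of any directed path from i to j (possibly empty when i = j).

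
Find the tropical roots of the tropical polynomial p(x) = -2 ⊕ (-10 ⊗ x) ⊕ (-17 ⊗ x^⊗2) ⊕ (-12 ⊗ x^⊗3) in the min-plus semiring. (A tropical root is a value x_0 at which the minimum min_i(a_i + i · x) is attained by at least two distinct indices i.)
Roots: {-5, 7, 8}

Each tropical root is a break point of the lower envelope of the lines y = a_i + i · x (there are 4 lines, with slopes 0, 1, ..., 3). Only the lines that attain the minimum somewhere contribute to roots; other lines are dominated. Here the surviving (envelope) indices are i = 3, i = 2, i = 1, i = 0.
Intersections between consecutive envelope lines give the roots: for adjacent envelope indices i < j the intersection is x = (a_i − a_j) / (j − i). Reading off the sorted break points: {-5, 7, 8}.
Verification: at each break x_0, at least two indices attain the minimum of min_i(a_i + i · x_0).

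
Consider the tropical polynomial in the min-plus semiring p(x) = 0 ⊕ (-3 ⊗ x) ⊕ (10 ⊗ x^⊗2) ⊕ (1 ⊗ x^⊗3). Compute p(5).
p(5) = 0

A tropical monomial a ⊗ x^⊗i evaluates to a + i · x. Evaluating each term at x = 5:
  Term 0 contributes 0 + 0 · 5 = 0
  Term 1 contributes -3 + 1 · 5 = 2
  Term 2 contributes 10 + 2 · 5 = 20
  Term 3 contributes 1 + 3 · 5 = 16
p(5) = ⊕ of these = min[0, 2, 20, 16] = 0.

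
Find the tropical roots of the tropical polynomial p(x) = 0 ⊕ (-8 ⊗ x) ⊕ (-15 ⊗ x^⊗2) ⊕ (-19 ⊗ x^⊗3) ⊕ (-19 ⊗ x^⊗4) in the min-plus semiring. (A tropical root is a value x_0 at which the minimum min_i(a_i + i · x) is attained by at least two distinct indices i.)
Roots: {0, 4, 7, 8}

Each tropical root is a break point of the lower envelope of the lines y = a_i + i · x (there are 5 lines, with slopes 0, 1, ..., 4). Only the lines that attain the minimum somewhere contribute to roots; other lines are dominated. Here the surviving (envelope) indices are i = 4, i = 3, i = 2, i = 1, i = 0.
Intersections between consecutive envelope lines give the roots: for adjacent envelope indices i < j the intersection is x = (a_i − a_j) / (j − i). Reading off the sorted break points: {0, 4, 7, 8}.
Verification: at each break x_0, at least two indices attain the minimum of min_i(a_i + i · x_0).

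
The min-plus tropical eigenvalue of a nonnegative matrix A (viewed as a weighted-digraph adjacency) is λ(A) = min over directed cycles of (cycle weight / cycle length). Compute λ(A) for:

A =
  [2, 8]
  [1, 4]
λ(A) = 2

Enumerate directed cycles and compute their means (weight / length). Sample:
  cycle 0 → 0: weight = 2, length = 1, mean = 2/1 ≈ 2.000
  cycle 1 → 1: weight = 4, length = 1, mean = 4/1 ≈ 4.000
  cycle 0 → 1 → 0: weight = 9, length = 2, mean = 9/2 ≈ 4.500
  cycle 1 → 0 → 1: weight = 9, length = 2, mean = 9/2 ≈ 4.500
Minimum mean = 2.000, attained e.g. along the cycle 0 → 0 with weight 2 and length 1. So λ(A) = 2/1 = 2.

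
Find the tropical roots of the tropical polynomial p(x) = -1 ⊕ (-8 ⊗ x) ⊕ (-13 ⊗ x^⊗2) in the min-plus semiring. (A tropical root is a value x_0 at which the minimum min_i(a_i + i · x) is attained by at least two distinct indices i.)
Roots: {5, 7}

Each tropical root is a break point of the lower envelope of the lines y = a_i + i · x (there are 3 lines, with slopes 0, 1, ..., 2). Only the lines that attain the minimum somewhere contribute to roots; other lines are dominated. Here the surviving (envelope) indices are i = 2, i = 1, i = 0.
Intersections between consecutive envelope lines give the roots: for adjacent envelope indices i < j the intersection is x = (a_i − a_j) / (j − i). Reading off the sorted break points: {5, 7}.
Verification: at each break x_0, at least two indices attain the minimum of min_i(a_i + i · x_0).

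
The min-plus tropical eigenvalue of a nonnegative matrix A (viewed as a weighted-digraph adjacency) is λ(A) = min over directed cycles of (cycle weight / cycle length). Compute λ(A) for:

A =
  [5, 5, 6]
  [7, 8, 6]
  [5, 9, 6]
λ(A) = 5

Enumerate directed cycles and compute their means (weight / length). Sample:
  cycle 0 → 0: weight = 5, length = 1, mean = 5/1 ≈ 5.000
  cycle 1 → 1: weight = 8, length = 1, mean = 8/1 ≈ 8.000
  cycle 2 → 2: weight = 6, length = 1, mean = 6/1 ≈ 6.000
  cycle 0 → 1 → 0: weight = 12, length = 2, mean = 12/2 ≈ 6.000
  cycle 0 → 2 → 0: weight = 11, length = 2, mean = 11/2 ≈ 5.500
  cycle 1 → 0 → 1: weight = 12, length = 2, mean = 12/2 ≈ 6.000
Minimum mean = 5.000, attained e.g. along the cycle 0 → 0 with weight 5 and length 1. So λ(A) = 5/1 = 5.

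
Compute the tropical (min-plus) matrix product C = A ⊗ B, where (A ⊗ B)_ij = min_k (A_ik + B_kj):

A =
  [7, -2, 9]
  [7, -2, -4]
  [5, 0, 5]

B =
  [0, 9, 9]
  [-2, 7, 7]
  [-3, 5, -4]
A ⊗ B =
  [-4, 5, 5]
  [-7, 1, -8]
  [-2, 7, 1]

Apply the min-plus product entry-by-entry:
  C[0][0] = min over k of (A[0][0] + B[0][0] = 7 + 0 = 7, A[0][1] + B[1][0] = -2 + -2 = -4, A[0][2] + B[2][0] = 9 + -3 = 6) = -4 (attained at k = 1)
  C[0][1] = min over k of (A[0][0] + B[0][1] = 7 + 9 = 16, A[0][1] + B[1][1] = -2 + 7 = 5, A[0][2] + B[2][1] = 9 + 5 = 14) = 5 (attained at k = 1)
  C[0][2] = min over k of (A[0][0] + B[0][2] = 7 + 9 = 16, A[0][1] + B[1][2] = -2 + 7 = 5, A[0][2] + B[2][2] = 9 + -4 = 5) = 5 (attained at k = 1)
  C[1][0] = min over k of (A[1][0] + B[0][0] = 7 + 0 = 7, A[1][1] + B[1][0] = -2 + -2 = -4, A[1][2] + B[2][0] = -4 + -3 = -7) = -7 (attained at k = 2)
  C[1][1] = min over k of (A[1][0] + B[0][1] = 7 + 9 = 16, A[1][1] + B[1][1] = -2 + 7 = 5, A[1][2] + B[2][1] = -4 + 5 = 1) = 1 (attained at k = 2)
  C[1][2] = min over k of (A[1][0] + B[0][2] = 7 + 9 = 16, A[1][1] + B[1][2] = -2 + 7 = 5, A[1][2] + B[2][2] = -4 + -4 = -8) = -8 (attained at k = 2)
  C[2][0] = min over k of (A[2][0] + B[0][0] = 5 + 0 = 5, A[2][1] + B[1][0] = 0 + -2 = -2, A[2][2] + B[2][0] = 5 + -3 = 2) = -2 (attained at k = 1)
  C[2][1] = min over k of (A[2][0] + B[0][1] = 5 + 9 = 14, A[2][1] + B[1][1] = 0 + 7 = 7, A[2][2] + B[2][1] = 5 + 5 = 10) = 7 (attained at k = 1)
  C[2][2] = min over k of (A[2][0] + B[0][2] = 5 + 9 = 14, A[2][1] + B[1][2] = 0 + 7 = 7, A[2][2] + B[2][2] = 5 + -4 = 1) = 1 (attained at k = 2)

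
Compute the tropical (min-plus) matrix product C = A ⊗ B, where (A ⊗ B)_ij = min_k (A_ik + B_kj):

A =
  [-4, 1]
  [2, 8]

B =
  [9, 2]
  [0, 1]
A ⊗ B =
  [1, -2]
  [8, 4]

Apply the min-plus product entry-by-entry:
  C[0][0] = min over k of (A[0][0] + B[0][0] = -4 + 9 = 5, A[0][1] + B[1][0] = 1 + 0 = 1) = 1 (attained at k = 1)
  C[0][1] = min over k of (A[0][0] + B[0][1] = -4 + 2 = -2, A[0][1] + B[1][1] = 1 + 1 = 2) = -2 (attained at k = 0)
  C[1][0] = min over k of (A[1][0] + B[0][0] = 2 + 9 = 11, A[1][1] + B[1][0] = 8 + 0 = 8) = 8 (attained at k = 1)
  C[1][1] = min over k of (A[1][0] + B[0][1] = 2 + 2 = 4, A[1][1] + B[1][1] = 8 + 1 = 9) = 4 (attained at k = 0)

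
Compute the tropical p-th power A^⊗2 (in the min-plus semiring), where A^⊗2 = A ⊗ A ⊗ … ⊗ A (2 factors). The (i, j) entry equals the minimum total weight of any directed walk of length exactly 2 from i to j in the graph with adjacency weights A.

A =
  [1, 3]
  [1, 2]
A^⊗2 =
  [2, 4]
  [2, 4]

Each entry (A^⊗2)_ij equals the minimum over all length-2 walks i = v_0 → v_1 → … → v_2 = j of Σ_t A[v_t][v_{t+1}]. For example, for (i, j) = (0, 1) we minimise over 2 possible intermediate vertex sequences; the minimum is 4, attained along the walk 0 → 0 → 1.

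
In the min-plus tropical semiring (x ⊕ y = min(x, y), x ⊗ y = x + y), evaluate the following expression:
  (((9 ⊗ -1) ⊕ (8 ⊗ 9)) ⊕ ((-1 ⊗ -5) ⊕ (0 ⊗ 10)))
(((9 ⊗ -1) ⊕ (8 ⊗ 9)) ⊕ ((-1 ⊗ -5) ⊕ (0 ⊗ 10))) = -6

Expand innermost to outermost. Recall ⊕ takes the minimum of its arguments and ⊗ takes their sum. Working out the expression (((9 ⊗ -1) ⊕ (8 ⊗ 9)) ⊕ ((-1 ⊗ -5) ⊕ (0 ⊗ 10))) gives -6.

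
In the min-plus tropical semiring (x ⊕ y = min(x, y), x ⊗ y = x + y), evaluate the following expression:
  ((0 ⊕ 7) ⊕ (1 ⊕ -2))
((0 ⊕ 7) ⊕ (1 ⊕ -2)) = -2

Expand innermost to outermost. Recall ⊕ takes the minimum of its arguments and ⊗ takes their sum. Working out the expression ((0 ⊕ 7) ⊕ (1 ⊕ -2)) gives -2.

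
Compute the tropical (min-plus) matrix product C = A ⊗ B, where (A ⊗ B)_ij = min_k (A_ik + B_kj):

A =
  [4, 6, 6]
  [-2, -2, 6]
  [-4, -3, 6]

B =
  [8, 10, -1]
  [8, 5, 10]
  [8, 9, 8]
A ⊗ B =
  [12, 11, 3]
  [6, 3, -3]
  [4, 2, -5]

Apply the min-plus product entry-by-entry:
  C[0][0] = min over k of (A[0][0] + B[0][0] = 4 + 8 = 12, A[0][1] + B[1][0] = 6 + 8 = 14, A[0][2] + B[2][0] = 6 + 8 = 14) = 12 (attained at k = 0)
  C[0][1] = min over k of (A[0][0] + B[0][1] = 4 + 10 = 14, A[0][1] + B[1][1] = 6 + 5 = 11, A[0][2] + B[2][1] = 6 + 9 = 15) = 11 (attained at k = 1)
  C[0][2] = min over k of (A[0][0] + B[0][2] = 4 + -1 = 3, A[0][1] + B[1][2] = 6 + 10 = 16, A[0][2] + B[2][2] = 6 + 8 = 14) = 3 (attained at k = 0)
  C[1][0] = min over k of (A[1][0] + B[0][0] = -2 + 8 = 6, A[1][1] + B[1][0] = -2 + 8 = 6, A[1][2] + B[2][0] = 6 + 8 = 14) = 6 (attained at k = 0)
  C[1][1] = min over k of (A[1][0] + B[0][1] = -2 + 10 = 8, A[1][1] + B[1][1] = -2 + 5 = 3, A[1][2] + B[2][1] = 6 + 9 = 15) = 3 (attained at k = 1)
  C[1][2] = min over k of (A[1][0] + B[0][2] = -2 + -1 = -3, A[1][1] + B[1][2] = -2 + 10 = 8, A[1][2] + B[2][2] = 6 + 8 = 14) = -3 (attained at k = 0)
  C[2][0] = min over k of (A[2][0] + B[0][0] = -4 + 8 = 4, A[2][1] + B[1][0] = -3 + 8 = 5, A[2][2] + B[2][0] = 6 + 8 = 14) = 4 (attained at k = 0)
  C[2][1] = min over k of (A[2][0] + B[0][1] = -4 + 10 = 6, A[2][1] + B[1][1] = -3 + 5 = 2, A[2][2] + B[2][1] = 6 + 9 = 15) = 2 (attained at k = 1)
  C[2][2] = min over k of (A[2][0] + B[0][2] = -4 + -1 = -5, A[2][1] + B[1][2] = -3 + 10 = 7, A[2][2] + B[2][2] = 6 + 8 = 14) = -5 (attained at k = 0)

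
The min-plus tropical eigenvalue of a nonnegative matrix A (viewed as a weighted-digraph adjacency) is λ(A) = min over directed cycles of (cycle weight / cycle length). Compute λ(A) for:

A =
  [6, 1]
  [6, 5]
λ(A) = 7/2

Enumerate directed cycles and compute their means (weight / length). Sample:
  cycle 0 → 0: weight = 6, length = 1, mean = 6/1 ≈ 6.000
  cycle 1 → 1: weight = 5, length = 1, mean = 5/1 ≈ 5.000
  cycle 0 → 1 → 0: weight = 7, length = 2, mean = 7/2 ≈ 3.500
  cycle 1 → 0 → 1: weight = 7, length = 2, mean = 7/2 ≈ 3.500
Minimum mean = 3.500, attained e.g. along the cycle 0 → 1 → 0 with weight 7 and length 2. So λ(A) = 7/2 = 7/2.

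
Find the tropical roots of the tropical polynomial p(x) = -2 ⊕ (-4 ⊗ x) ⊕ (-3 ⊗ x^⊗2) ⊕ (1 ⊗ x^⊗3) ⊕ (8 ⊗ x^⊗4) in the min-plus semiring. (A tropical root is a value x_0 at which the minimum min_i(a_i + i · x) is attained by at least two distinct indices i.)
Roots: {-7, -4, -1, 2}

Each tropical root is a break point of the lower envelope of the lines y = a_i + i · x (there are 5 lines, with slopes 0, 1, ..., 4). Only the lines that attain the minimum somewhere contribute to roots; other lines are dominated. Here the surviving (envelope) indices are i = 4, i = 3, i = 2, i = 1, i = 0.
Intersections between consecutive envelope lines give the roots: for adjacent envelope indices i < j the intersection is x = (a_i − a_j) / (j − i). Reading off the sorted break points: {-7, -4, -1, 2}.
Verification: at each break x_0, at least two indices attain the minimum of min_i(a_i + i · x_0).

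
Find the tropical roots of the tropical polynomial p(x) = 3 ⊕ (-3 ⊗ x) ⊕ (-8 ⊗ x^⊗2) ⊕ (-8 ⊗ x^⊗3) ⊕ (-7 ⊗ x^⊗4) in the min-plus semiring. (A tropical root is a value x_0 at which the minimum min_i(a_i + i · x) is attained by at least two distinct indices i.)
Roots: {-1, 0, 5, 6}

Each tropical root is a break point of the lower envelope of the lines y = a_i + i · x (there are 5 lines, with slopes 0, 1, ..., 4). Only the lines that attain the minimum somewhere contribute to roots; other lines are dominated. Here the surviving (envelope) indices are i = 4, i = 3, i = 2, i = 1, i = 0.
Intersections between consecutive envelope lines give the roots: for adjacent envelope indices i < j the intersection is x = (a_i − a_j) / (j − i). Reading off the sorted break points: {-1, 0, 5, 6}.
Verification: at each break x_0, at least two indices attain the minimum of min_i(a_i + i · x_0).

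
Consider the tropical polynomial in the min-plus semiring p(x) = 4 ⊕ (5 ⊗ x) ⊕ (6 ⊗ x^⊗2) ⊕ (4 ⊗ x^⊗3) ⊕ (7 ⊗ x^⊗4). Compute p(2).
p(2) = 4

A tropical monomial a ⊗ x^⊗i evaluates to a + i · x. Evaluating each term at x = 2:
  Term 0 contributes 4 + 0 · 2 = 4
  Term 1 contributes 5 + 1 · 2 = 7
  Term 2 contributes 6 + 2 · 2 = 10
  Term 3 contributes 4 + 3 · 2 = 10
  Term 4 contributes 7 + 4 · 2 = 15
p(2) = ⊕ of these = min[4, 7, 10, 10, 15] = 4.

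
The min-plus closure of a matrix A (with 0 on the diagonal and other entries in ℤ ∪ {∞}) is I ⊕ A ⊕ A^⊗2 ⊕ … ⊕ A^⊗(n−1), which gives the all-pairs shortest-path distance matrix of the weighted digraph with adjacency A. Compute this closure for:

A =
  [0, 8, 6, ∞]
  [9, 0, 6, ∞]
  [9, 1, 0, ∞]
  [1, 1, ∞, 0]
Closure =
  [0, 7, 6, ∞]
  [9, 0, 6, ∞]
  [9, 1, 0, ∞]
  [1, 1, 7, 0]

This is the Floyd-Warshall all-pairs shortest-path computation. For each intermediate vertex k = 0, 1, …, 3, update dist[i][j] ← min(dist[i][j], dist[i][k] + dist[k][j]). The final matrix gives, for each (i, j), the minimum total weight of any directed path from i to j (possibly empty when i = j).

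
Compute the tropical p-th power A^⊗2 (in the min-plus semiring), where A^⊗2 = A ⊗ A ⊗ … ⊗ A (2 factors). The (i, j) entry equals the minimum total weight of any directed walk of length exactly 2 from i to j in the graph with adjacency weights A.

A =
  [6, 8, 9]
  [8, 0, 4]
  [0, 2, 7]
A^⊗2 =
  [9, 8, 12]
  [4, 0, 4]
  [6, 2, 6]

Each entry (A^⊗2)_ij equals the minimum over all length-2 walks i = v_0 → v_1 → … → v_2 = j of Σ_t A[v_t][v_{t+1}]. For example, for (i, j) = (0, 2) we minimise over 3 possible intermediate vertex sequences; the minimum is 12, attained along the walk 0 → 1 → 2.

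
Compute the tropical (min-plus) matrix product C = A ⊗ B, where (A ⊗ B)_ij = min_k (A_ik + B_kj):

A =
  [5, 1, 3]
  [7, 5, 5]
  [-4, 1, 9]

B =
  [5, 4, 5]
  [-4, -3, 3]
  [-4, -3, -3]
A ⊗ B =
  [-3, -2, 0]
  [1, 2, 2]
  [-3, -2, 1]

Apply the min-plus product entry-by-entry:
  C[0][0] = min over k of (A[0][0] + B[0][0] = 5 + 5 = 10, A[0][1] + B[1][0] = 1 + -4 = -3, A[0][2] + B[2][0] = 3 + -4 = -1) = -3 (attained at k = 1)
  C[0][1] = min over k of (A[0][0] + B[0][1] = 5 + 4 = 9, A[0][1] + B[1][1] = 1 + -3 = -2, A[0][2] + B[2][1] = 3 + -3 = 0) = -2 (attained at k = 1)
  C[0][2] = min over k of (A[0][0] + B[0][2] = 5 + 5 = 10, A[0][1] + B[1][2] = 1 + 3 = 4, A[0][2] + B[2][2] = 3 + -3 = 0) = 0 (attained at k = 2)
  C[1][0] = min over k of (A[1][0] + B[0][0] = 7 + 5 = 12, A[1][1] + B[1][0] = 5 + -4 = 1, A[1][2] + B[2][0] = 5 + -4 = 1) = 1 (attained at k = 1)
  C[1][1] = min over k of (A[1][0] + B[0][1] = 7 + 4 = 11, A[1][1] + B[1][1] = 5 + -3 = 2, A[1][2] + B[2][1] = 5 + -3 = 2) = 2 (attained at k = 1)
  C[1][2] = min over k of (A[1][0] + B[0][2] = 7 + 5 = 12, A[1][1] + B[1][2] = 5 + 3 = 8, A[1][2] + B[2][2] = 5 + -3 = 2) = 2 (attained at k = 2)
  C[2][0] = min over k of (A[2][0] + B[0][0] = -4 + 5 = 1, A[2][1] + B[1][0] = 1 + -4 = -3, A[2][2] + B[2][0] = 9 + -4 = 5) = -3 (attained at k = 1)
  C[2][1] = min over k of (A[2][0] + B[0][1] = -4 + 4 = 0, A[2][1] + B[1][1] = 1 + -3 = -2, A[2][2] + B[2][1] = 9 + -3 = 6) = -2 (attained at k = 1)
  C[2][2] = min over k of (A[2][0] + B[0][2] = -4 + 5 = 1, A[2][1] + B[1][2] = 1 + 3 = 4, A[2][2] + B[2][2] = 9 + -3 = 6) = 1 (attained at k = 0)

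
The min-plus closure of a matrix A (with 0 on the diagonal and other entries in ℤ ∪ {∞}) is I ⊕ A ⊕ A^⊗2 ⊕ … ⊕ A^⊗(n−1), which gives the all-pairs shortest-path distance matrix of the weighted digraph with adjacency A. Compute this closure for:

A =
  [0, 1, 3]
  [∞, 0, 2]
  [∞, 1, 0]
Closure =
  [0, 1, 3]
  [∞, 0, 2]
  [∞, 1, 0]

This is the Floyd-Warshall all-pairs shortest-path computation. For each intermediate vertex k = 0, 1, …, 2, update dist[i][j] ← min(dist[i][j], dist[i][k] + dist[k][j]). The final matrix gives, for each (i, j), the minimum total weight of any directed path from i to j (possibly empty when i = j).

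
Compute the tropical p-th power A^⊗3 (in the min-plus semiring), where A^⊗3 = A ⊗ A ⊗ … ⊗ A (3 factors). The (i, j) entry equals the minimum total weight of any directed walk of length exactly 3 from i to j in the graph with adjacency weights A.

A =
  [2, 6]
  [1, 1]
A^⊗3 =
  [6, 8]
  [3, 3]

Each entry (A^⊗3)_ij equals the minimum over all length-3 walks i = v_0 → v_1 → … → v_3 = j of Σ_t A[v_t][v_{t+1}]. For example, for (i, j) = (0, 1) we minimise over 4 possible intermediate vertex sequences; the minimum is 8, attained along the walk 0 → 1 → 1 → 1.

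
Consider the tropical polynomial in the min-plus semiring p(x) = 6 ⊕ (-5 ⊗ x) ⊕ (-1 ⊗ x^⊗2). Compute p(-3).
p(-3) = -8

A tropical monomial a ⊗ x^⊗i evaluates to a + i · x. Evaluating each term at x = -3:
  Term 0 contributes 6 + 0 · -3 = 6
  Term 1 contributes -5 + 1 · -3 = -8
  Term 2 contributes -1 + 2 · -3 = -7
p(-3) = ⊕ of these = min[6, -8, -7] = -8.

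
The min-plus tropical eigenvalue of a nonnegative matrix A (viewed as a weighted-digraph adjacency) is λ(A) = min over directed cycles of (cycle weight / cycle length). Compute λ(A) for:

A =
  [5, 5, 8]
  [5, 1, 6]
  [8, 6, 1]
λ(A) = 1

Enumerate directed cycles and compute their means (weight / length). Sample:
  cycle 0 → 0: weight = 5, length = 1, mean = 5/1 ≈ 5.000
  cycle 1 → 1: weight = 1, length = 1, mean = 1/1 ≈ 1.000
  cycle 2 → 2: weight = 1, length = 1, mean = 1/1 ≈ 1.000
  cycle 0 → 1 → 0: weight = 10, length = 2, mean = 10/2 ≈ 5.000
  cycle 0 → 2 → 0: weight = 16, length = 2, mean = 16/2 ≈ 8.000
  cycle 1 → 0 → 1: weight = 10, length = 2, mean = 10/2 ≈ 5.000
Minimum mean = 1.000, attained e.g. along the cycle 1 → 1 with weight 1 and length 1. So λ(A) = 1/1 = 1.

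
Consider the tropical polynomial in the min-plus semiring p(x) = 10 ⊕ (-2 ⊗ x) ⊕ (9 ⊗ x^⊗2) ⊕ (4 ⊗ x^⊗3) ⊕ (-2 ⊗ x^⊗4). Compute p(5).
p(5) = 3

A tropical monomial a ⊗ x^⊗i evaluates to a + i · x. Evaluating each term at x = 5:
  Term 0 contributes 10 + 0 · 5 = 10
  Term 1 contributes -2 + 1 · 5 = 3
  Term 2 contributes 9 + 2 · 5 = 19
  Term 3 contributes 4 + 3 · 5 = 19
  Term 4 contributes -2 + 4 · 5 = 18
p(5) = ⊕ of these = min[10, 3, 19, 19, 18] = 3.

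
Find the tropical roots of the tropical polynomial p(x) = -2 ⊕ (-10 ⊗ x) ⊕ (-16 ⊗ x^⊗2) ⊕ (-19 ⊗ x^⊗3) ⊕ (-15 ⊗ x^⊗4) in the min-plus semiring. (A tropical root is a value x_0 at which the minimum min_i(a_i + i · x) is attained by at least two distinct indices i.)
Roots: {-4, 3, 6, 8}

Each tropical root is a break point of the lower envelope of the lines y = a_i + i · x (there are 5 lines, with slopes 0, 1, ..., 4). Only the lines that attain the minimum somewhere contribute to roots; other lines are dominated. Here the surviving (envelope) indices are i = 4, i = 3, i = 2, i = 1, i = 0.
Intersections between consecutive envelope lines give the roots: for adjacent envelope indices i < j the intersection is x = (a_i − a_j) / (j − i). Reading off the sorted break points: {-4, 3, 6, 8}.
Verification: at each break x_0, at least two indices attain the minimum of min_i(a_i + i · x_0).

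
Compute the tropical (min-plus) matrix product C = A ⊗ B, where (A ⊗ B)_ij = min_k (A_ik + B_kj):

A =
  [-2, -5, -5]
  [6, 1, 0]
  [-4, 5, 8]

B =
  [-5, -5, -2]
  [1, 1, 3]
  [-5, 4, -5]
A ⊗ B =
  [-10, -7, -10]
  [-5, 1, -5]
  [-9, -9, -6]

Apply the min-plus product entry-by-entry:
  C[0][0] = min over k of (A[0][0] + B[0][0] = -2 + -5 = -7, A[0][1] + B[1][0] = -5 + 1 = -4, A[0][2] + B[2][0] = -5 + -5 = -10) = -10 (attained at k = 2)
  C[0][1] = min over k of (A[0][0] + B[0][1] = -2 + -5 = -7, A[0][1] + B[1][1] = -5 + 1 = -4, A[0][2] + B[2][1] = -5 + 4 = -1) = -7 (attained at k = 0)
  C[0][2] = min over k of (A[0][0] + B[0][2] = -2 + -2 = -4, A[0][1] + B[1][2] = -5 + 3 = -2, A[0][2] + B[2][2] = -5 + -5 = -10) = -10 (attained at k = 2)
  C[1][0] = min over k of (A[1][0] + B[0][0] = 6 + -5 = 1, A[1][1] + B[1][0] = 1 + 1 = 2, A[1][2] + B[2][0] = 0 + -5 = -5) = -5 (attained at k = 2)
  C[1][1] = min over k of (A[1][0] + B[0][1] = 6 + -5 = 1, A[1][1] + B[1][1] = 1 + 1 = 2, A[1][2] + B[2][1] = 0 + 4 = 4) = 1 (attained at k = 0)
  C[1][2] = min over k of (A[1][0] + B[0][2] = 6 + -2 = 4, A[1][1] + B[1][2] = 1 + 3 = 4, A[1][2] + B[2][2] = 0 + -5 = -5) = -5 (attained at k = 2)
  C[2][0] = min over k of (A[2][0] + B[0][0] = -4 + -5 = -9, A[2][1] + B[1][0] = 5 + 1 = 6, A[2][2] + B[2][0] = 8 + -5 = 3) = -9 (attained at k = 0)
  C[2][1] = min over k of (A[2][0] + B[0][1] = -4 + -5 = -9, A[2][1] + B[1][1] = 5 + 1 = 6, A[2][2] + B[2][1] = 8 + 4 = 12) = -9 (attained at k = 0)
  C[2][2] = min over k of (A[2][0] + B[0][2] = -4 + -2 = -6, A[2][1] + B[1][2] = 5 + 3 = 8, A[2][2] + B[2][2] = 8 + -5 = 3) = -6 (attained at k = 0)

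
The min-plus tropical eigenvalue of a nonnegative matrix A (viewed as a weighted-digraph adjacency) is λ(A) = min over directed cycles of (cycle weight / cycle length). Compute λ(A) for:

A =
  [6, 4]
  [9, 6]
λ(A) = 6

Enumerate directed cycles and compute their means (weight / length). Sample:
  cycle 0 → 0: weight = 6, length = 1, mean = 6/1 ≈ 6.000
  cycle 1 → 1: weight = 6, length = 1, mean = 6/1 ≈ 6.000
  cycle 0 → 1 → 0: weight = 13, length = 2, mean = 13/2 ≈ 6.500
  cycle 1 → 0 → 1: weight = 13, length = 2, mean = 13/2 ≈ 6.500
Minimum mean = 6.000, attained e.g. along the cycle 0 → 0 with weight 6 and length 1. So λ(A) = 6/1 = 6.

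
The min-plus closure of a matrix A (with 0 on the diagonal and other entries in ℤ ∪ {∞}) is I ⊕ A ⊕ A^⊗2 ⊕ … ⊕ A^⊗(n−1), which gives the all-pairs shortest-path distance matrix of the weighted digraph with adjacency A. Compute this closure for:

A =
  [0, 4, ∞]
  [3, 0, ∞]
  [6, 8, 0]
Closure =
  [0, 4, ∞]
  [3, 0, ∞]
  [6, 8, 0]

This is the Floyd-Warshall all-pairs shortest-path computation. For each intermediate vertex k = 0, 1, …, 2, update dist[i][j] ← min(dist[i][j], dist[i][k] + dist[k][j]). The final matrix gives, for each (i, j), the minimum total weight of any directed path from i to j (possibly empty when i = j).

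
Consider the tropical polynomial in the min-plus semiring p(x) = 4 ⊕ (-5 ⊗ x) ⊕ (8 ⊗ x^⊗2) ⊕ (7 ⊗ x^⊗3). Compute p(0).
p(0) = -5

A tropical monomial a ⊗ x^⊗i evaluates to a + i · x. Evaluating each term at x = 0:
  Term 0 contributes 4 + 0 · 0 = 4
  Term 1 contributes -5 + 1 · 0 = -5
  Term 2 contributes 8 + 2 · 0 = 8
  Term 3 contributes 7 + 3 · 0 = 7
p(0) = ⊕ of these = min[4, -5, 8, 7] = -5.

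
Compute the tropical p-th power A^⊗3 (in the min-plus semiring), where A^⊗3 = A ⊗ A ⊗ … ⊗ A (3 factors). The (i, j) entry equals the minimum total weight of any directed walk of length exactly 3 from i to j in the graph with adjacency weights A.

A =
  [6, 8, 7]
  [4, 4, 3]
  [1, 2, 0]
A^⊗3 =
  [8, 9, 7]
  [4, 5, 3]
  [1, 2, 0]

Each entry (A^⊗3)_ij equals the minimum over all length-3 walks i = v_0 → v_1 → … → v_3 = j of Σ_t A[v_t][v_{t+1}]. For example, for (i, j) = (0, 2) we minimise over 9 possible intermediate vertex sequences; the minimum is 7, attained along the walk 0 → 2 → 2 → 2.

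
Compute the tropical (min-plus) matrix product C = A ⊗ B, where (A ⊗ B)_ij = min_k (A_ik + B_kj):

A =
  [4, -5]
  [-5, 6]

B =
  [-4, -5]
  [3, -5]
A ⊗ B =
  [-2, -10]
  [-9, -10]

Apply the min-plus product entry-by-entry:
  C[0][0] = min over k of (A[0][0] + B[0][0] = 4 + -4 = 0, A[0][1] + B[1][0] = -5 + 3 = -2) = -2 (attained at k = 1)
  C[0][1] = min over k of (A[0][0] + B[0][1] = 4 + -5 = -1, A[0][1] + B[1][1] = -5 + -5 = -10) = -10 (attained at k = 1)
  C[1][0] = min over k of (A[1][0] + B[0][0] = -5 + -4 = -9, A[1][1] + B[1][0] = 6 + 3 = 9) = -9 (attained at k = 0)
  C[1][1] = min over k of (A[1][0] + B[0][1] = -5 + -5 = -10, A[1][1] + B[1][1] = 6 + -5 = 1) = -10 (attained at k = 0)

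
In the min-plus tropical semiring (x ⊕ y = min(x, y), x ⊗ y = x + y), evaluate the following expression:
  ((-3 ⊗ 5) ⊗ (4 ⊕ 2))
((-3 ⊗ 5) ⊗ (4 ⊕ 2)) = 4

Expand innermost to outermost. Recall ⊕ takes the minimum of its arguments and ⊗ takes their sum. Working out the expression ((-3 ⊗ 5) ⊗ (4 ⊕ 2)) gives 4.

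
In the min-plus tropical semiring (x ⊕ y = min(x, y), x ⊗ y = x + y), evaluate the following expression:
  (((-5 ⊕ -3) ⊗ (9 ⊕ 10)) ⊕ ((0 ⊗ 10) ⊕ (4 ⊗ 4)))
(((-5 ⊕ -3) ⊗ (9 ⊕ 10)) ⊕ ((0 ⊗ 10) ⊕ (4 ⊗ 4))) = 4

Expand innermost to outermost. Recall ⊕ takes the minimum of its arguments and ⊗ takes their sum. Working out the expression (((-5 ⊕ -3) ⊗ (9 ⊕ 10)) ⊕ ((0 ⊗ 10) ⊕ (4 ⊗ 4))) gives 4.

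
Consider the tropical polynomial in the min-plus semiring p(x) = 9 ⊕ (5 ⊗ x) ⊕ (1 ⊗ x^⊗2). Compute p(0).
p(0) = 1

A tropical monomial a ⊗ x^⊗i evaluates to a + i · x. Evaluating each term at x = 0:
  Term 0 contributes 9 + 0 · 0 = 9
  Term 1 contributes 5 + 1 · 0 = 5
  Term 2 contributes 1 + 2 · 0 = 1
p(0) = ⊕ of these = min[9, 5, 1] = 1.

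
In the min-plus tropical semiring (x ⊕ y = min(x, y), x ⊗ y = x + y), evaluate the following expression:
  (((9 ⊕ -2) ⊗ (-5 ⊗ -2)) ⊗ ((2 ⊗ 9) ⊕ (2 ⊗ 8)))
(((9 ⊕ -2) ⊗ (-5 ⊗ -2)) ⊗ ((2 ⊗ 9) ⊕ (2 ⊗ 8))) = 1

Expand innermost to outermost. Recall ⊕ takes the minimum of its arguments and ⊗ takes their sum. Working out the expression (((9 ⊕ -2) ⊗ (-5 ⊗ -2)) ⊗ ((2 ⊗ 9) ⊕ (2 ⊗ 8))) gives 1.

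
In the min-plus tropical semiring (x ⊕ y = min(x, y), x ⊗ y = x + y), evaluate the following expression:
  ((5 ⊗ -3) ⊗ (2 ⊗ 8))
((5 ⊗ -3) ⊗ (2 ⊗ 8)) = 12

Expand innermost to outermost. Recall ⊕ takes the minimum of its arguments and ⊗ takes their sum. Working out the expression ((5 ⊗ -3) ⊗ (2 ⊗ 8)) gives 12.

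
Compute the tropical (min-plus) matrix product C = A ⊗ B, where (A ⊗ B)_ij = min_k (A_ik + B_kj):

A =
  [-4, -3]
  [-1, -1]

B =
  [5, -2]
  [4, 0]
A ⊗ B =
  [1, -6]
  [3, -3]

Apply the min-plus product entry-by-entry:
  C[0][0] = min over k of (A[0][0] + B[0][0] = -4 + 5 = 1, A[0][1] + B[1][0] = -3 + 4 = 1) = 1 (attained at k = 0)
  C[0][1] = min over k of (A[0][0] + B[0][1] = -4 + -2 = -6, A[0][1] + B[1][1] = -3 + 0 = -3) = -6 (attained at k = 0)
  C[1][0] = min over k of (A[1][0] + B[0][0] = -1 + 5 = 4, A[1][1] + B[1][0] = -1 + 4 = 3) = 3 (attained at k = 1)
  C[1][1] = min over k of (A[1][0] + B[0][1] = -1 + -2 = -3, A[1][1] + B[1][1] = -1 + 0 = -1) = -3 (attained at k = 0)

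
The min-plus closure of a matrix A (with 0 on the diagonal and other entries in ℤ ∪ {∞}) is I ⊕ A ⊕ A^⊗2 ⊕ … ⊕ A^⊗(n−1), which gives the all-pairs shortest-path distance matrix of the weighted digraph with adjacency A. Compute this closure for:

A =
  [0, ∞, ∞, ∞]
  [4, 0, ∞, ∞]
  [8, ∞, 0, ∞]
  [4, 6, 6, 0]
Closure =
  [0, ∞, ∞, ∞]
  [4, 0, ∞, ∞]
  [8, ∞, 0, ∞]
  [4, 6, 6, 0]

This is the Floyd-Warshall all-pairs shortest-path computation. For each intermediate vertex k = 0, 1, …, 3, update dist[i][j] ← min(dist[i][j], dist[i][k] + dist[k][j]). The final matrix gives, for each (i, j), the minimum total weight of any directed path from i to j (possibly empty when i = j).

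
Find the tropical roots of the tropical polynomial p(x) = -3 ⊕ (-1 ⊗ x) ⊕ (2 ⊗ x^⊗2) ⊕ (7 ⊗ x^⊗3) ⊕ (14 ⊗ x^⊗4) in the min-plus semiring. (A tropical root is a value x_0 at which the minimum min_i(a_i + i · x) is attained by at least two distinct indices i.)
Roots: {-7, -5, -3, -2}

Each tropical root is a break point of the lower envelope of the lines y = a_i + i · x (there are 5 lines, with slopes 0, 1, ..., 4). Only the lines that attain the minimum somewhere contribute to roots; other lines are dominated. Here the surviving (envelope) indices are i = 4, i = 3, i = 2, i = 1, i = 0.
Intersections between consecutive envelope lines give the roots: for adjacent envelope indices i < j the intersection is x = (a_i − a_j) / (j − i). Reading off the sorted break points: {-7, -5, -3, -2}.
Verification: at each break x_0, at least two indices attain the minimum of min_i(a_i + i · x_0).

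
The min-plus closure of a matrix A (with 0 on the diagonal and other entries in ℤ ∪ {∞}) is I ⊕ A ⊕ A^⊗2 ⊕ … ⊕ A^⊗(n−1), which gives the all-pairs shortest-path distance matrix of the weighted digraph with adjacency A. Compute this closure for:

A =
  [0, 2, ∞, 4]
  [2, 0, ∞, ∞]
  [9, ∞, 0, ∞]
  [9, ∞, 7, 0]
Closure =
  [0, 2, 11, 4]
  [2, 0, 13, 6]
  [9, 11, 0, 13]
  [9, 11, 7, 0]

This is the Floyd-Warshall all-pairs shortest-path computation. For each intermediate vertex k = 0, 1, …, 3, update dist[i][j] ← min(dist[i][j], dist[i][k] + dist[k][j]). The final matrix gives, for each (i, j), the minimum total weight of any directed path from i to j (possibly empty when i = j).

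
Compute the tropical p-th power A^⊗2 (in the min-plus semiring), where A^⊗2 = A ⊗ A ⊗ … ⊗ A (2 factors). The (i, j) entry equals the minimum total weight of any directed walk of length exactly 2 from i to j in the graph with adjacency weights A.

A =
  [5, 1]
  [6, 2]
A^⊗2 =
  [7, 3]
  [8, 4]

Each entry (A^⊗2)_ij equals the minimum over all length-2 walks i = v_0 → v_1 → … → v_2 = j of Σ_t A[v_t][v_{t+1}]. For example, for (i, j) = (0, 1) we minimise over 2 possible intermediate vertex sequences; the minimum is 3, attained along the walk 0 → 1 → 1.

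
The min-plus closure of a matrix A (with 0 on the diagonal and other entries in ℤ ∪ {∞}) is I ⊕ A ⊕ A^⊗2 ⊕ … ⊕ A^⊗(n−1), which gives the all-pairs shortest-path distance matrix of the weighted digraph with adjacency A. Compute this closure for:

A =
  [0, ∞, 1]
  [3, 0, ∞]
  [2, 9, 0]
Closure =
  [0, 10, 1]
  [3, 0, 4]
  [2, 9, 0]

This is the Floyd-Warshall all-pairs shortest-path computation. For each intermediate vertex k = 0, 1, …, 2, update dist[i][j] ← min(dist[i][j], dist[i][k] + dist[k][j]). The final matrix gives, for each (i, j), the minimum total weight of any directed path from i to j (possibly empty when i = j).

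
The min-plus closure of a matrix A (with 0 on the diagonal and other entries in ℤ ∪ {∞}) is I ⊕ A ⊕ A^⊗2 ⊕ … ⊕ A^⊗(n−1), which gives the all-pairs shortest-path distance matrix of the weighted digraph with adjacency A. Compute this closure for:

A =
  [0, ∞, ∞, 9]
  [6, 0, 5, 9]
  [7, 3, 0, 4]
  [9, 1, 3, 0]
Closure =
  [0, 10, 12, 9]
  [6, 0, 5, 9]
  [7, 3, 0, 4]
  [7, 1, 3, 0]

This is the Floyd-Warshall all-pairs shortest-path computation. For each intermediate vertex k = 0, 1, …, 3, update dist[i][j] ← min(dist[i][j], dist[i][k] + dist[k][j]). The final matrix gives, for each (i, j), the minimum total weight of any directed path from i to j (possibly empty when i = j).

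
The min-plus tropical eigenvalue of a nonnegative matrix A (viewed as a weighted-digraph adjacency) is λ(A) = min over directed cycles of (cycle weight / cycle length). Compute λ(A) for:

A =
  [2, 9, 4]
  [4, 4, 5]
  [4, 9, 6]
λ(A) = 2

Enumerate directed cycles and compute their means (weight / length). Sample:
  cycle 0 → 0: weight = 2, length = 1, mean = 2/1 ≈ 2.000
  cycle 1 → 1: weight = 4, length = 1, mean = 4/1 ≈ 4.000
  cycle 2 → 2: weight = 6, length = 1, mean = 6/1 ≈ 6.000
  cycle 0 → 1 → 0: weight = 13, length = 2, mean = 13/2 ≈ 6.500
  cycle 0 → 2 → 0: weight = 8, length = 2, mean = 8/2 ≈ 4.000
  cycle 1 → 0 → 1: weight = 13, length = 2, mean = 13/2 ≈ 6.500
Minimum mean = 2.000, attained e.g. along the cycle 0 → 0 with weight 2 and length 1. So λ(A) = 2/1 = 2.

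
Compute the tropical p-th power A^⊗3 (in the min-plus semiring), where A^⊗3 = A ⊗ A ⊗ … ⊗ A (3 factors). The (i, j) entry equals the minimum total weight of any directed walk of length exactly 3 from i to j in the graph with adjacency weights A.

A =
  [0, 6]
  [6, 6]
A^⊗3 =
  [0, 6]
  [6, 12]

Each entry (A^⊗3)_ij equals the minimum over all length-3 walks i = v_0 → v_1 → … → v_3 = j of Σ_t A[v_t][v_{t+1}]. For example, for (i, j) = (0, 1) we minimise over 4 possible intermediate vertex sequences; the minimum is 6, attained along the walk 0 → 0 → 0 → 1.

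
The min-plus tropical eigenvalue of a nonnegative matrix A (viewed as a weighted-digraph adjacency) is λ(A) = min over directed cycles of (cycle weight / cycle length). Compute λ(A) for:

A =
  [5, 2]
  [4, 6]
λ(A) = 3

Enumerate directed cycles and compute their means (weight / length). Sample:
  cycle 0 → 0: weight = 5, length = 1, mean = 5/1 ≈ 5.000
  cycle 1 → 1: weight = 6, length = 1, mean = 6/1 ≈ 6.000
  cycle 0 → 1 → 0: weight = 6, length = 2, mean = 6/2 ≈ 3.000
  cycle 1 → 0 → 1: weight = 6, length = 2, mean = 6/2 ≈ 3.000
Minimum mean = 3.000, attained e.g. along the cycle 0 → 1 → 0 with weight 6 and length 2. So λ(A) = 6/2 = 3.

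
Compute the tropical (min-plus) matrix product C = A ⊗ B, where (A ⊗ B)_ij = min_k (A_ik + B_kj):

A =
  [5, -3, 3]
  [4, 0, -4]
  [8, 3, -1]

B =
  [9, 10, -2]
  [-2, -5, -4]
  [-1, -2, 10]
A ⊗ B =
  [-5, -8, -7]
  [-5, -6, -4]
  [-2, -3, -1]

Apply the min-plus product entry-by-entry:
  C[0][0] = min over k of (A[0][0] + B[0][0] = 5 + 9 = 14, A[0][1] + B[1][0] = -3 + -2 = -5, A[0][2] + B[2][0] = 3 + -1 = 2) = -5 (attained at k = 1)
  C[0][1] = min over k of (A[0][0] + B[0][1] = 5 + 10 = 15, A[0][1] + B[1][1] = -3 + -5 = -8, A[0][2] + B[2][1] = 3 + -2 = 1) = -8 (attained at k = 1)
  C[0][2] = min over k of (A[0][0] + B[0][2] = 5 + -2 = 3, A[0][1] + B[1][2] = -3 + -4 = -7, A[0][2] + B[2][2] = 3 + 10 = 13) = -7 (attained at k = 1)
  C[1][0] = min over k of (A[1][0] + B[0][0] = 4 + 9 = 13, A[1][1] + B[1][0] = 0 + -2 = -2, A[1][2] + B[2][0] = -4 + -1 = -5) = -5 (attained at k = 2)
  C[1][1] = min over k of (A[1][0] + B[0][1] = 4 + 10 = 14, A[1][1] + B[1][1] = 0 + -5 = -5, A[1][2] + B[2][1] = -4 + -2 = -6) = -6 (attained at k = 2)
  C[1][2] = min over k of (A[1][0] + B[0][2] = 4 + -2 = 2, A[1][1] + B[1][2] = 0 + -4 = -4, A[1][2] + B[2][2] = -4 + 10 = 6) = -4 (attained at k = 1)
  C[2][0] = min over k of (A[2][0] + B[0][0] = 8 + 9 = 17, A[2][1] + B[1][0] = 3 + -2 = 1, A[2][2] + B[2][0] = -1 + -1 = -2) = -2 (attained at k = 2)
  C[2][1] = min over k of (A[2][0] + B[0][1] = 8 + 10 = 18, A[2][1] + B[1][1] = 3 + -5 = -2, A[2][2] + B[2][1] = -1 + -2 = -3) = -3 (attained at k = 2)
  C[2][2] = min over k of (A[2][0] + B[0][2] = 8 + -2 = 6, A[2][1] + B[1][2] = 3 + -4 = -1, A[2][2] + B[2][2] = -1 + 10 = 9) = -1 (attained at k = 1)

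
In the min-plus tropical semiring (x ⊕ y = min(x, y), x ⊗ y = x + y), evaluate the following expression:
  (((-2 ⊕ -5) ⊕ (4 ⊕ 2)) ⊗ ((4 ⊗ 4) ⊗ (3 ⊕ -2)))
(((-2 ⊕ -5) ⊕ (4 ⊕ 2)) ⊗ ((4 ⊗ 4) ⊗ (3 ⊕ -2))) = 1

Expand innermost to outermost. Recall ⊕ takes the minimum of its arguments and ⊗ takes their sum. Working out the expression (((-2 ⊕ -5) ⊕ (4 ⊕ 2)) ⊗ ((4 ⊗ 4) ⊗ (3 ⊕ -2))) gives 1.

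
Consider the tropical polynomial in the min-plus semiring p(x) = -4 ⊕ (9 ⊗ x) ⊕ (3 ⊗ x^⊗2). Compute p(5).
p(5) = -4

A tropical monomial a ⊗ x^⊗i evaluates to a + i · x. Evaluating each term at x = 5:
  Term 0 contributes -4 + 0 · 5 = -4
  Term 1 contributes 9 + 1 · 5 = 14
  Term 2 contributes 3 + 2 · 5 = 13
p(5) = ⊕ of these = min[-4, 14, 13] = -4.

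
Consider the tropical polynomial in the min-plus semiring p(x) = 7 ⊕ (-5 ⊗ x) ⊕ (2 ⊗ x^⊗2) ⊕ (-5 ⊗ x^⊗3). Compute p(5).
p(5) = 0

A tropical monomial a ⊗ x^⊗i evaluates to a + i · x. Evaluating each term at x = 5:
  Term 0 contributes 7 + 0 · 5 = 7
  Term 1 contributes -5 + 1 · 5 = 0
  Term 2 contributes 2 + 2 · 5 = 12
  Term 3 contributes -5 + 3 · 5 = 10
p(5) = ⊕ of these = min[7, 0, 12, 10] = 0.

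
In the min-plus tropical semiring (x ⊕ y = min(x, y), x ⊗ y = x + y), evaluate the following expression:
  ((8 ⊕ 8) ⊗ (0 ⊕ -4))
((8 ⊕ 8) ⊗ (0 ⊕ -4)) = 4

Expand innermost to outermost. Recall ⊕ takes the minimum of its arguments and ⊗ takes their sum. Working out the expression ((8 ⊕ 8) ⊗ (0 ⊕ -4)) gives 4.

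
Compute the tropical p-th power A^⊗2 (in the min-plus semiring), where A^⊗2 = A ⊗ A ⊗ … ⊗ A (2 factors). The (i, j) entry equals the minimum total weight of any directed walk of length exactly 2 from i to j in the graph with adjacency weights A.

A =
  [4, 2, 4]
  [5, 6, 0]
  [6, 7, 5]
A^⊗2 =
  [7, 6, 2]
  [6, 7, 5]
  [10, 8, 7]

Each entry (A^⊗2)_ij equals the minimum over all length-2 walks i = v_0 → v_1 → … → v_2 = j of Σ_t A[v_t][v_{t+1}]. For example, for (i, j) = (0, 2) we minimise over 3 possible intermediate vertex sequences; the minimum is 2, attained along the walk 0 → 1 → 2.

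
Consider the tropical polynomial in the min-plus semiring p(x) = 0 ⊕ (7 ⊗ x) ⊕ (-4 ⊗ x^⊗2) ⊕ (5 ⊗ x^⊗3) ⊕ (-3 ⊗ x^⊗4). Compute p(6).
p(6) = 0

A tropical monomial a ⊗ x^⊗i evaluates to a + i · x. Evaluating each term at x = 6:
  Term 0 contributes 0 + 0 · 6 = 0
  Term 1 contributes 7 + 1 · 6 = 13
  Term 2 contributes -4 + 2 · 6 = 8
  Term 3 contributes 5 + 3 · 6 = 23
  Term 4 contributes -3 + 4 · 6 = 21
p(6) = ⊕ of these = min[0, 13, 8, 23, 21] = 0.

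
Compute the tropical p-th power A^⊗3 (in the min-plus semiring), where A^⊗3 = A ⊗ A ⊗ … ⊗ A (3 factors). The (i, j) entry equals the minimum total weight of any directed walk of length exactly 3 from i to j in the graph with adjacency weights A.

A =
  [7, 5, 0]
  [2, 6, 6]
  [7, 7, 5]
A^⊗3 =
  [9, 12, 7]
  [9, 9, 7]
  [14, 14, 9]

Each entry (A^⊗3)_ij equals the minimum over all length-3 walks i = v_0 → v_1 → … → v_3 = j of Σ_t A[v_t][v_{t+1}]. For example, for (i, j) = (0, 2) we minimise over 9 possible intermediate vertex sequences; the minimum is 7, attained along the walk 0 → 1 → 0 → 2.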